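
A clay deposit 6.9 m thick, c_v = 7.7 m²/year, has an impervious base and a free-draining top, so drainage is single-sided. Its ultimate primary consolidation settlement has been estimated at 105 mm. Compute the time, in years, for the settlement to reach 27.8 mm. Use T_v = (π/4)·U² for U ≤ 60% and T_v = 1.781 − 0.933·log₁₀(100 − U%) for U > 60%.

Drainage path length: H_d = H = 6.9 m (single drainage).
U = S(t)/S_ult = 27.8/105 = 0.2648.
U ≤ 60%: T_v = (π/4)·U² = (π/4)×0.26476² = 0.055056.
t = T_v·H_d²/c_v = 0.055056×6.9²/7.7 = 0.3404 years.

t ≈ 0.34 years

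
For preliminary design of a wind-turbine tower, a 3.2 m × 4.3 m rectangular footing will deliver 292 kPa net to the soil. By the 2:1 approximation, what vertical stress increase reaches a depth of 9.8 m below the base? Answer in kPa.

By the 2:1 method the load spreads at 1 horizontal : 2 vertical, so at depth z the loaded area has grown by z in each plan dimension:
Δσ = qBL/((B+z)(L+z)) = 292×3.2×4.3/((3.2+9.8)(4.3+9.8)) = 21.92 kPa

Δσ_z ≈ 21.9 kPa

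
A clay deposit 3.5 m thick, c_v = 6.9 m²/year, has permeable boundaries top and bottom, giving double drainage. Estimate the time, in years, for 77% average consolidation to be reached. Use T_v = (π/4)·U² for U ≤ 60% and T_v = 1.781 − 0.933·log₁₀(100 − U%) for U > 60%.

Drainage path length: H_d = H/2 = 1.75 m (double drainage).
U > 60%: T_v = 1.781 − 0.933·log₁₀(100 − 77) = 0.51051.
t = T_v·H_d²/c_v = 0.51051×1.75²/6.9 = 0.2266 years.

t ≈ 0.227 years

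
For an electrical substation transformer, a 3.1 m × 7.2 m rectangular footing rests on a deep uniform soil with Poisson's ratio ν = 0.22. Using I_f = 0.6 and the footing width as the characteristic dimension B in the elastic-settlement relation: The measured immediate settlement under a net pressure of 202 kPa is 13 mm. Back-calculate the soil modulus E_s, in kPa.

S_e = q·B·(1−ν²)/E_s · I_f  ⇒  E_s = q·B·(1−ν²)·I_f / S_e.
E_s = 202 × 3.1 × 0.9516 × 0.6 / 0.013 = 27500 kPa

E_s ≈ 27500 kPa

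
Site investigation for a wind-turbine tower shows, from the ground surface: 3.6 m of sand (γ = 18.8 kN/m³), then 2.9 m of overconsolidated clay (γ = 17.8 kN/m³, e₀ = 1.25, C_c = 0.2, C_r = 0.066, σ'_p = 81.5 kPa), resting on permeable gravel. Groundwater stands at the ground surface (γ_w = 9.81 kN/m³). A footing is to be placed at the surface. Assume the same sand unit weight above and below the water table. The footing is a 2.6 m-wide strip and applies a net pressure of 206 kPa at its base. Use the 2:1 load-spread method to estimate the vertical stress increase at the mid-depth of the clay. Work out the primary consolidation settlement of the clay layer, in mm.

S_c ≈ 60.3 mm

Mid-depth of clay below the ground surface: z = 3.6 + 2.9/2 = 5.05 m.
Total vertical stress at mid-clay: σ_v = 18.8×3.6 + 17.8×1.45 = 93.49 kPa.
Pore pressure: u = 9.81×(5.05 − 0) = 49.541 kPa.
Initial effective stress: σ'_0 = σ_v − u = 93.49 − 49.541 = 43.949 kPa.
Stress increase at mid-clay by the 2:1 spreading method:
Δσ = qB/(B+z) = 206×2.6/(2.6+5.05) = 70.013 kPa
Final effective stress: σ'_f = 43.949 + 70.013 = 113.96 kPa.
σ'_f = 113.96 > σ'_p = 81.5 kPa, so the stress path crosses the preconsolidation pressure — recompression up to σ'_p, then virgin compression beyond:
S_c = H/(1+e₀)·[C_r·log₁₀(σ'_p/σ'_0) + C_c·log₁₀(σ'_f/σ'_p)]
    = 2.9/2.25 × [0.066×log₁₀(81.5/43.949) + 0.2×log₁₀(113.96/81.5)]
    = 1.2889 × [0.017702 + 0.029119] = 0.06035 m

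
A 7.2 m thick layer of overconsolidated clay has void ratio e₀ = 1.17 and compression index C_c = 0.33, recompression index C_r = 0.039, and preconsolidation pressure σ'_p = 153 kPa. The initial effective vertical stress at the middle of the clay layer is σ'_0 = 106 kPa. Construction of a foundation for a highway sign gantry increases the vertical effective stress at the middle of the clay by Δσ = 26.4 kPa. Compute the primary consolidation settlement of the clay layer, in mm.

S_c ≈ 12.5 mm

Final effective stress: σ'_f = 106 + 26.4 = 132.4 kPa.
σ'_f = 132.4 ≤ σ'_p = 153 kPa, so the clay remains overconsolidated and only the recompression index applies:
S_c = C_r·H/(1+e₀)·log₁₀(σ'_f/σ'_0) = 0.039×7.2/2.17×log₁₀(132.4/106)
    = 0.1294 × 0.096582 = 0.0125 m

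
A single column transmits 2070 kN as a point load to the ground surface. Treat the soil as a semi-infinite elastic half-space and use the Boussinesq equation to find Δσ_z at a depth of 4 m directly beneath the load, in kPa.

Δσ_z ≈ 61.8 kPa

Boussinesq vertical stress below a point load on an elastic half-space:
Δσ_z = 3P/(2πz²) · [1 + (r/z)²]^(−5/2)
r/z = 0/4 = 0; [1+(r/z)²]^(−5/2) = 1.
Δσ_z = 3×2070/(2π×4²) × 1 = 61.772 × 1 = 61.77 kPa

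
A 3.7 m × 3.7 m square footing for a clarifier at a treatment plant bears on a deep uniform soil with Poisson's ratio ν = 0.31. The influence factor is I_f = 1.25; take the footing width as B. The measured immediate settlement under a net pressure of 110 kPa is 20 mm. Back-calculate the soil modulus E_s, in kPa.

E_s ≈ 23000 kPa

S_e = q·B·(1−ν²)/E_s · I_f  ⇒  E_s = q·B·(1−ν²)·I_f / S_e.
E_s = 110 × 3.7 × 0.9039 × 1.25 / 0.02 = 22990 kPa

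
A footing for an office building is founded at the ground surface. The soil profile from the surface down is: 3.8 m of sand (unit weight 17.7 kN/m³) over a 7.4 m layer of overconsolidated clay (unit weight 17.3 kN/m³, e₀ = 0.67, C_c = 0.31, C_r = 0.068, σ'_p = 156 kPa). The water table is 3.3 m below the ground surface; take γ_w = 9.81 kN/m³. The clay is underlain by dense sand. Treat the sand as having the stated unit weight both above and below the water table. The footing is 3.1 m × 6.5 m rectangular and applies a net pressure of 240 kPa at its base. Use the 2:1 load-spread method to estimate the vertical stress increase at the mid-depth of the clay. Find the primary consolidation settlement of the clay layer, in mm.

Mid-depth of clay below the ground surface: z = 3.8 + 7.4/2 = 7.5 m.
Total vertical stress at mid-clay: σ_v = 17.7×3.8 + 17.3×3.7 = 131.27 kPa.
Pore pressure: u = 9.81×(7.5 − 3.3) = 41.202 kPa.
Initial effective stress: σ'_0 = σ_v − u = 131.27 − 41.202 = 90.068 kPa.
Stress increase at mid-clay by the 2:1 spreading method:
Δσ = qBL/((B+z)(L+z)) = 240×3.1×6.5/((3.1+7.5)(6.5+7.5)) = 32.588 kPa
Final effective stress: σ'_f = 90.068 + 32.588 = 122.66 kPa.
σ'_f = 122.66 ≤ σ'_p = 156 kPa, so the clay remains overconsolidated and only the recompression index applies:
S_c = C_r·H/(1+e₀)·log₁₀(σ'_f/σ'_0) = 0.068×7.4/1.67×log₁₀(122.66/90.068)
    = 0.30131 × 0.13413 = 0.04042 m

S_c ≈ 40.4 mm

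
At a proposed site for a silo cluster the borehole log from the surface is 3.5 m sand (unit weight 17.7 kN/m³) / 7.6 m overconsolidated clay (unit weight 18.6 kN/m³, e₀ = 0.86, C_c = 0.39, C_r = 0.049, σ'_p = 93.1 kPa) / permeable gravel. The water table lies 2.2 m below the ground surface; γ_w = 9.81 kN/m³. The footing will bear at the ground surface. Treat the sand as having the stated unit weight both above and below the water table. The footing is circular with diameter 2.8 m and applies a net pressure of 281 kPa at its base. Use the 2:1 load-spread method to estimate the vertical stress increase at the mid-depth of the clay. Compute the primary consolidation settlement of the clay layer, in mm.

Mid-depth of clay below the ground surface: z = 3.5 + 7.6/2 = 7.3 m.
Total vertical stress at mid-clay: σ_v = 17.7×3.5 + 18.6×3.8 = 132.63 kPa.
Pore pressure: u = 9.81×(7.3 − 2.2) = 50.031 kPa.
Initial effective stress: σ'_0 = σ_v − u = 132.63 − 50.031 = 82.599 kPa.
Stress increase at mid-clay by the 2:1 spreading method:
Δσ ≈ qD²/(D+z)² = 281×2.8²/(2.8+7.3)² = 21.596 kPa
Final effective stress: σ'_f = 82.599 + 21.596 = 104.2 kPa.
σ'_f = 104.2 > σ'_p = 93.1 kPa, so the stress path crosses the preconsolidation pressure — recompression up to σ'_p, then virgin compression beyond:
S_c = H/(1+e₀)·[C_r·log₁₀(σ'_p/σ'_0) + C_c·log₁₀(σ'_f/σ'_p)]
    = 7.6/1.86 × [0.049×log₁₀(93.1/82.599) + 0.39×log₁₀(104.2/93.1)]
    = 4.086 × [0.0025468 + 0.019078] = 0.08836 m

S_c ≈ 88.4 mm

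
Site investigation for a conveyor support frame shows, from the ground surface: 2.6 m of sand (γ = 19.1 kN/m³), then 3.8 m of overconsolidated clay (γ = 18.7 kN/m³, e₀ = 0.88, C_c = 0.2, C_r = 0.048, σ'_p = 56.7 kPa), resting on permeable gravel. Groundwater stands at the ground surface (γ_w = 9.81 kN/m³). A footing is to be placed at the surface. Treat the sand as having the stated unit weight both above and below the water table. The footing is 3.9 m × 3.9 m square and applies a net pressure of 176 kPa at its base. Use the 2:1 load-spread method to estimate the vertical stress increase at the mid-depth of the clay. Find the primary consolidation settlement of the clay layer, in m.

S_c ≈ 0.0718 m

Mid-depth of clay below the ground surface: z = 2.6 + 3.8/2 = 4.5 m.
Total vertical stress at mid-clay: σ_v = 19.1×2.6 + 18.7×1.9 = 85.19 kPa.
Pore pressure: u = 9.81×(4.5 − 0) = 44.145 kPa.
Initial effective stress: σ'_0 = σ_v − u = 85.19 − 44.145 = 41.045 kPa.
Stress increase at mid-clay by the 2:1 spreading method:
Δσ = qBL/((B+z)(L+z)) = 176×3.9×3.9/((3.9+4.5)(3.9+4.5)) = 37.939 kPa
Final effective stress: σ'_f = 41.045 + 37.939 = 78.984 kPa.
σ'_f = 78.984 > σ'_p = 56.7 kPa, so the stress path crosses the preconsolidation pressure — recompression up to σ'_p, then virgin compression beyond:
S_c = H/(1+e₀)·[C_r·log₁₀(σ'_p/σ'_0) + C_c·log₁₀(σ'_f/σ'_p)]
    = 3.8/1.88 × [0.048×log₁₀(56.7/41.045) + 0.2×log₁₀(78.984/56.7)]
    = 2.0213 × [0.0067355 + 0.028791] = 0.07181 m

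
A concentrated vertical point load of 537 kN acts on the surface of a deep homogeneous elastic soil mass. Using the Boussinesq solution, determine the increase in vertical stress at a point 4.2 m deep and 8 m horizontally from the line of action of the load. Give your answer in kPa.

Δσ_z ≈ 0.315 kPa

Boussinesq vertical stress below a point load on an elastic half-space:
Δσ_z = 3P/(2πz²) · [1 + (r/z)²]^(−5/2)
r/z = 8/4.2 = 1.9048; [1+(r/z)²]^(−5/2) = 0.021701.
Δσ_z = 3×537/(2π×4.2²) × 0.021701 = 14.535 × 0.021701 = 0.3154 kPa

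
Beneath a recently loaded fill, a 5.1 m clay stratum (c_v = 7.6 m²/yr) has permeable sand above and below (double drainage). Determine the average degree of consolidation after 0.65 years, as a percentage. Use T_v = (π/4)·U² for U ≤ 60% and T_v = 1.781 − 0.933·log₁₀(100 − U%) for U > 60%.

U ≈ 87.6 %

Drainage path length: H_d = H/2 = 2.55 m (double drainage).
T_v = c_v·t/H_d² = 7.6×0.65/2.55² = 0.75971.
T_v = 0.75971 corresponds to the U > 60% branch:
U = 1 − 10^((1.781 − T_v)/0.933)/100 = 0.8757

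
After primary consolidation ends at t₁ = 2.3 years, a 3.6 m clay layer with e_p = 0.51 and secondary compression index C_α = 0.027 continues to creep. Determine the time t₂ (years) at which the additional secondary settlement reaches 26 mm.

t₂ ≈ 5.83 years

S_s = C_α·H/(1+e_p)·log₁₀(t₂/t₁) ⇒ log₁₀(t₂/t₁) = S_s·(1+e_p)/(C_α·H).
log₁₀(t₂/t₁) = 0.026 × (1+0.51) / (0.027×3.6) = 0.4039
t₂ = t₁ × 10^0.4039 = 2.3 × 2.535 = 5.83 years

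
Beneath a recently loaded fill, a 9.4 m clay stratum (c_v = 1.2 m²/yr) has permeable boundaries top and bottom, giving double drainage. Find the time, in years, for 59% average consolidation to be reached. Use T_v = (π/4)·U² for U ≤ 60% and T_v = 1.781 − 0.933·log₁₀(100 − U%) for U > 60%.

Drainage path length: H_d = H/2 = 4.7 m (double drainage).
U ≤ 60%: T_v = (π/4)·U² = (π/4)×0.59² = 0.2734.
t = T_v·H_d²/c_v = 0.2734×4.7²/1.2 = 5.033 years.

t ≈ 5.03 years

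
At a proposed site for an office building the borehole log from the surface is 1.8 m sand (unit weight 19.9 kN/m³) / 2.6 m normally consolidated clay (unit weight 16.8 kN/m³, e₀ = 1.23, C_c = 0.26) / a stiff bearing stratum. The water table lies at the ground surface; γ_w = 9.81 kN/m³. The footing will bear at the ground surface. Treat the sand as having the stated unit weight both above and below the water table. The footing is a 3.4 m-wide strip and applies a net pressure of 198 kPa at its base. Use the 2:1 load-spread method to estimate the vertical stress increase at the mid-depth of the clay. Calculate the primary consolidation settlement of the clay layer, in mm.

Mid-depth of clay below the ground surface: z = 1.8 + 2.6/2 = 3.1 m.
Total vertical stress at mid-clay: σ_v = 19.9×1.8 + 16.8×1.3 = 57.66 kPa.
Pore pressure: u = 9.81×(3.1 − 0) = 30.411 kPa.
Initial effective stress: σ'_0 = σ_v − u = 57.66 − 30.411 = 27.249 kPa.
Stress increase at mid-clay by the 2:1 spreading method:
Δσ = qB/(B+z) = 198×3.4/(3.4+3.1) = 103.57 kPa
Final effective stress: σ'_f = σ'_0 + Δσ = 27.249 + 103.57 = 130.82 kPa.
Normally consolidated clay, so the full stress increment lies on the virgin compression line:
S_c = C_c·H/(1+e₀)·log₁₀(σ'_f/σ'_0) = 0.26×2.6/(1+1.23)×log₁₀(130.82/27.249)
    = 0.30314 × 0.68132 = 0.2065 m

S_c ≈ 207 mm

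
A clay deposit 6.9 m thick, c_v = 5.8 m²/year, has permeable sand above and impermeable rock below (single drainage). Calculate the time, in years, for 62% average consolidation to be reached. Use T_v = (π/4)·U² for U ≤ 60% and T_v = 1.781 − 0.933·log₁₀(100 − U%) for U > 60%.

Drainage path length: H_d = H = 6.9 m (single drainage).
U > 60%: T_v = 1.781 − 0.933·log₁₀(100 − 62) = 0.30706.
t = T_v·H_d²/c_v = 0.30706×6.9²/5.8 = 2.521 years.

t ≈ 2.52 years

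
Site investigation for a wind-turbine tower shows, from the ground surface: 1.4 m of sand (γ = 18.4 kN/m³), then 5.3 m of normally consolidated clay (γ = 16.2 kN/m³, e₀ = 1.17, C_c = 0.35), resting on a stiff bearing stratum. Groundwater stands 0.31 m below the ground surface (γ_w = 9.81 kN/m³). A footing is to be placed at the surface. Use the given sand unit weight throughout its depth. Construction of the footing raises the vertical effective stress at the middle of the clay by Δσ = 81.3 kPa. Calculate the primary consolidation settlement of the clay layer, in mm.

Mid-depth of clay below the ground surface: z = 1.4 + 5.3/2 = 4.05 m.
Total vertical stress at mid-clay: σ_v = 18.4×1.4 + 16.2×2.65 = 68.69 kPa.
Pore pressure: u = 9.81×(4.05 − 0.31) = 36.689 kPa.
Initial effective stress: σ'_0 = σ_v − u = 68.69 − 36.689 = 32.001 kPa.
Final effective stress: σ'_f = σ'_0 + Δσ = 32.001 + 81.3 = 113.3 kPa.
Normally consolidated clay, so the full stress increment lies on the virgin compression line:
S_c = C_c·H/(1+e₀)·log₁₀(σ'_f/σ'_0) = 0.35×5.3/(1+1.17)×log₁₀(113.3/32.001)
    = 0.85484 × 0.54907 = 0.4694 m

S_c ≈ 469 mm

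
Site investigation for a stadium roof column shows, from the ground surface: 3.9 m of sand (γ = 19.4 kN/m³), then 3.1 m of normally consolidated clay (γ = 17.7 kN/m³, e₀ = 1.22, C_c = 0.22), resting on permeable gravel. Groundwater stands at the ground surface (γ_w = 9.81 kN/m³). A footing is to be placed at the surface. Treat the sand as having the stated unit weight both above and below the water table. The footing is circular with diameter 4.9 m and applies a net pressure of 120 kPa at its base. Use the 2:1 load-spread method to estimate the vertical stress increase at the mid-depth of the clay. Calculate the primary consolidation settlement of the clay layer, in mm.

S_c ≈ 57.8 mm

Mid-depth of clay below the ground surface: z = 3.9 + 3.1/2 = 5.45 m.
Total vertical stress at mid-clay: σ_v = 19.4×3.9 + 17.7×1.55 = 103.09 kPa.
Pore pressure: u = 9.81×(5.45 − 0) = 53.465 kPa.
Initial effective stress: σ'_0 = σ_v − u = 103.09 − 53.465 = 49.625 kPa.
Stress increase at mid-clay by the 2:1 spreading method:
Δσ ≈ qD²/(D+z)² = 120×4.9²/(4.9+5.45)² = 26.896 kPa
Final effective stress: σ'_f = σ'_0 + Δσ = 49.625 + 26.896 = 76.521 kPa.
Normally consolidated clay, so the full stress increment lies on the virgin compression line:
S_c = C_c·H/(1+e₀)·log₁₀(σ'_f/σ'_0) = 0.22×3.1/(1+1.22)×log₁₀(76.521/49.625)
    = 0.30721 × 0.18808 = 0.05778 m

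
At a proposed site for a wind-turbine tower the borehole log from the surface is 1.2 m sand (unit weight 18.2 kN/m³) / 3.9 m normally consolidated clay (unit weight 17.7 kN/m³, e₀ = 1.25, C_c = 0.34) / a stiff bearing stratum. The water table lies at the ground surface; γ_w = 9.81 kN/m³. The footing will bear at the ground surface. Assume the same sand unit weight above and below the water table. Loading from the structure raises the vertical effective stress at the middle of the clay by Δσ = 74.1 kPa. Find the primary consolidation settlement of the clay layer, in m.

Mid-depth of clay below the ground surface: z = 1.2 + 3.9/2 = 3.15 m.
Total vertical stress at mid-clay: σ_v = 18.2×1.2 + 17.7×1.95 = 56.355 kPa.
Pore pressure: u = 9.81×(3.15 − 0) = 30.902 kPa.
Initial effective stress: σ'_0 = σ_v − u = 56.355 − 30.902 = 25.453 kPa.
Final effective stress: σ'_f = σ'_0 + Δσ = 25.453 + 74.1 = 99.553 kPa.
Normally consolidated clay, so the full stress increment lies on the virgin compression line:
S_c = C_c·H/(1+e₀)·log₁₀(σ'_f/σ'_0) = 0.34×3.9/(1+1.25)×log₁₀(99.553/25.453)
    = 0.58933 × 0.59232 = 0.3491 m

S_c ≈ 0.349 m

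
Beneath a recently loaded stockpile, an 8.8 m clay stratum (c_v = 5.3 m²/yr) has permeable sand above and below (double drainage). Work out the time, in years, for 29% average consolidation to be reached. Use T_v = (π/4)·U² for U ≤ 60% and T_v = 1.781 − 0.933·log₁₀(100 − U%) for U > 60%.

t ≈ 0.241 years

Drainage path length: H_d = H/2 = 4.4 m (double drainage).
U ≤ 60%: T_v = (π/4)·U² = (π/4)×0.29² = 0.066052.
t = T_v·H_d²/c_v = 0.066052×4.4²/5.3 = 0.2413 years.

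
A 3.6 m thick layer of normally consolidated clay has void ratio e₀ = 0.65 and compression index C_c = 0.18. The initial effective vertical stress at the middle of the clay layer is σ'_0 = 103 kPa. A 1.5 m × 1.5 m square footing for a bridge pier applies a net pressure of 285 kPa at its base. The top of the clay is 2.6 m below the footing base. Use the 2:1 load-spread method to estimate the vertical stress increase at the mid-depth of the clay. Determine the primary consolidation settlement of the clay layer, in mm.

Mid-depth of clay below the footing base: z = 2.6 + 3.6/2 = 4.4 m.
Stress increase at mid-clay by the 2:1 spreading method:
Δσ = qBL/((B+z)(L+z)) = 285×1.5×1.5/((1.5+4.4)(1.5+4.4)) = 18.421 kPa
Final effective stress: σ'_f = σ'_0 + Δσ = 103 + 18.421 = 121.42 kPa.
Normally consolidated clay, so the full stress increment lies on the virgin compression line:
S_c = C_c·H/(1+e₀)·log₁₀(σ'_f/σ'_0) = 0.18×3.6/(1+0.65)×log₁₀(121.42/103)
    = 0.39273 × 0.071453 = 0.02806 m

S_c ≈ 28.1 mm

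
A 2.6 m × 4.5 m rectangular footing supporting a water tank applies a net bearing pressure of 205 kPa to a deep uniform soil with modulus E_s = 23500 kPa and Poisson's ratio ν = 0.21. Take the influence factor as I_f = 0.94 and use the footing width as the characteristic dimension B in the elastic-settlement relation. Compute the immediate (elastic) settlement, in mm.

S_e ≈ 20.4 mm

Immediate (elastic) settlement: S_e = q·B·(1−ν²)/E_s · I_f.
S_e = 205 × 2.6 × (1 − 0.21²) / 23500 × 0.94
    = 205 × 2.6 × 0.9559 / 23500 × 0.94
    = 0.02038 m = 20.38 mm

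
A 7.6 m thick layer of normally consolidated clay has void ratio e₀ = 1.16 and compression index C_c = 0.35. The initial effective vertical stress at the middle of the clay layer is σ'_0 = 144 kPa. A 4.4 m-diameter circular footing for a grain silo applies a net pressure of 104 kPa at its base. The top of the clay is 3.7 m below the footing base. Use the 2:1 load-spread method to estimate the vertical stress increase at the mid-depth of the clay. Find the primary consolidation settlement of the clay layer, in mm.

Mid-depth of clay below the footing base: z = 3.7 + 7.6/2 = 7.5 m.
Stress increase at mid-clay by the 2:1 spreading method:
Δσ ≈ qD²/(D+z)² = 104×4.4²/(4.4+7.5)² = 14.218 kPa
Final effective stress: σ'_f = σ'_0 + Δσ = 144 + 14.218 = 158.22 kPa.
Normally consolidated clay, so the full stress increment lies on the virgin compression line:
S_c = C_c·H/(1+e₀)·log₁₀(σ'_f/σ'_0) = 0.35×7.6/(1+1.16)×log₁₀(158.22/144)
    = 1.2315 × 0.040899 = 0.05037 m

S_c ≈ 50.4 mm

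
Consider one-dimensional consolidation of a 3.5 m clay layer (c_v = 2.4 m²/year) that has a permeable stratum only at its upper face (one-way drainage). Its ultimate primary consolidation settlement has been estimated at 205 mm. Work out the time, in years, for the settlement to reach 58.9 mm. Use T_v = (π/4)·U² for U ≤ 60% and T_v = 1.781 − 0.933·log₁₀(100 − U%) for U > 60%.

t ≈ 0.331 years

Drainage path length: H_d = H = 3.5 m (single drainage).
U = S(t)/S_ult = 58.9/205 = 0.2873.
U ≤ 60%: T_v = (π/4)·U² = (π/4)×0.28732² = 0.064835.
t = T_v·H_d²/c_v = 0.064835×3.5²/2.4 = 0.3309 years.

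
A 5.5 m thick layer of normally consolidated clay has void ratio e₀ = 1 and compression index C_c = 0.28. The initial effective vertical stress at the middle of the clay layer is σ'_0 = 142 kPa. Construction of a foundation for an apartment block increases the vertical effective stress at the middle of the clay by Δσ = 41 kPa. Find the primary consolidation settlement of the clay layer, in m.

S_c ≈ 0.0848 m

Final effective stress: σ'_f = σ'_0 + Δσ = 142 + 41 = 183 kPa.
Normally consolidated clay, so the full stress increment lies on the virgin compression line:
S_c = C_c·H/(1+e₀)·log₁₀(σ'_f/σ'_0) = 0.28×5.5/(1+1)×log₁₀(183/142)
    = 0.77 × 0.11016 = 0.08482 m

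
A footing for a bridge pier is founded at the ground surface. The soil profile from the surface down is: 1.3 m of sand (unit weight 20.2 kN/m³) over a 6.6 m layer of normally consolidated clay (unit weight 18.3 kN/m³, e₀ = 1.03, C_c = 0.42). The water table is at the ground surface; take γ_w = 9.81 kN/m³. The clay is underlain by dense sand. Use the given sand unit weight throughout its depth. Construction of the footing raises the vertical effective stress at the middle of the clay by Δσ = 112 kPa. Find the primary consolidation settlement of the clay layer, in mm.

S_c ≈ 775 mm

Mid-depth of clay below the ground surface: z = 1.3 + 6.6/2 = 4.6 m.
Total vertical stress at mid-clay: σ_v = 20.2×1.3 + 18.3×3.3 = 86.65 kPa.
Pore pressure: u = 9.81×(4.6 − 0) = 45.126 kPa.
Initial effective stress: σ'_0 = σ_v − u = 86.65 − 45.126 = 41.524 kPa.
Final effective stress: σ'_f = σ'_0 + Δσ = 41.524 + 112 = 153.52 kPa.
Normally consolidated clay, so the full stress increment lies on the virgin compression line:
S_c = C_c·H/(1+e₀)·log₁₀(σ'_f/σ'_0) = 0.42×6.6/(1+1.03)×log₁₀(153.52/41.524)
    = 1.3655 × 0.56787 = 0.7754 m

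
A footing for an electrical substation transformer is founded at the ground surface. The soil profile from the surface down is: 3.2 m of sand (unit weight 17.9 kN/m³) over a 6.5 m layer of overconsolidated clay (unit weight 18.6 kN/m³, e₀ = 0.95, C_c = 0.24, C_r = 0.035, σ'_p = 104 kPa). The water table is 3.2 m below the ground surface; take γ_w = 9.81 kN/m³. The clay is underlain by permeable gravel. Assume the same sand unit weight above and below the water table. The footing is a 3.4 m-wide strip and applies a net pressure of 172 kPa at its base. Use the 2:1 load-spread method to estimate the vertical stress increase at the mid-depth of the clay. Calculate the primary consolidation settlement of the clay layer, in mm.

Mid-depth of clay below the ground surface: z = 3.2 + 6.5/2 = 6.45 m.
Total vertical stress at mid-clay: σ_v = 17.9×3.2 + 18.6×3.25 = 117.73 kPa.
Pore pressure: u = 9.81×(6.45 − 3.2) = 31.883 kPa.
Initial effective stress: σ'_0 = σ_v − u = 117.73 − 31.883 = 85.847 kPa.
Stress increase at mid-clay by the 2:1 spreading method:
Δσ = qB/(B+z) = 172×3.4/(3.4+6.45) = 59.371 kPa
Final effective stress: σ'_f = 85.847 + 59.371 = 145.22 kPa.
σ'_f = 145.22 > σ'_p = 104 kPa, so the stress path crosses the preconsolidation pressure — recompression up to σ'_p, then virgin compression beyond:
S_c = H/(1+e₀)·[C_r·log₁₀(σ'_p/σ'_0) + C_c·log₁₀(σ'_f/σ'_p)]
    = 6.5/1.95 × [0.035×log₁₀(104/85.847) + 0.24×log₁₀(145.22/104)]
    = 3.3333 × [0.0029158 + 0.034798] = 0.1257 m

S_c ≈ 126 mm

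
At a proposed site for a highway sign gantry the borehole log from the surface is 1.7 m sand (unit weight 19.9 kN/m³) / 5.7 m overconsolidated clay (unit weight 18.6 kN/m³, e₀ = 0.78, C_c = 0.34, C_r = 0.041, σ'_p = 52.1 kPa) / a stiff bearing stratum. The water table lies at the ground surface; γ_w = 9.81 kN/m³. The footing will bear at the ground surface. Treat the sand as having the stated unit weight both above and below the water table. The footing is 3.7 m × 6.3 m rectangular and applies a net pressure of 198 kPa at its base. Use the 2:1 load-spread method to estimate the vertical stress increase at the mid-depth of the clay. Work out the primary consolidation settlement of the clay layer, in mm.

Mid-depth of clay below the ground surface: z = 1.7 + 5.7/2 = 4.55 m.
Total vertical stress at mid-clay: σ_v = 19.9×1.7 + 18.6×2.85 = 86.84 kPa.
Pore pressure: u = 9.81×(4.55 − 0) = 44.636 kPa.
Initial effective stress: σ'_0 = σ_v − u = 86.84 − 44.636 = 42.204 kPa.
Stress increase at mid-clay by the 2:1 spreading method:
Δσ = qBL/((B+z)(L+z)) = 198×3.7×6.3/((3.7+4.55)(6.3+4.55)) = 51.561 kPa
Final effective stress: σ'_f = 42.204 + 51.561 = 93.765 kPa.
σ'_f = 93.765 > σ'_p = 52.1 kPa, so the stress path crosses the preconsolidation pressure — recompression up to σ'_p, then virgin compression beyond:
S_c = H/(1+e₀)·[C_r·log₁₀(σ'_p/σ'_0) + C_c·log₁₀(σ'_f/σ'_p)]
    = 5.7/1.78 × [0.041×log₁₀(52.1/42.204) + 0.34×log₁₀(93.765/52.1)]
    = 3.2022 × [0.0037508 + 0.086769] = 0.2899 m

S_c ≈ 290 mm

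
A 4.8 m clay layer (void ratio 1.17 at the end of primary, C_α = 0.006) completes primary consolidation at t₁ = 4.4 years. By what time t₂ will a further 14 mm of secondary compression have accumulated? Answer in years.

S_s = C_α·H/(1+e_p)·log₁₀(t₂/t₁) ⇒ log₁₀(t₂/t₁) = S_s·(1+e_p)/(C_α·H).
log₁₀(t₂/t₁) = 0.014 × (1+1.17) / (0.006×4.8) = 1.055
t₂ = t₁ × 10^1.055 = 4.4 × 11.35 = 49.92 years

t₂ ≈ 49.9 years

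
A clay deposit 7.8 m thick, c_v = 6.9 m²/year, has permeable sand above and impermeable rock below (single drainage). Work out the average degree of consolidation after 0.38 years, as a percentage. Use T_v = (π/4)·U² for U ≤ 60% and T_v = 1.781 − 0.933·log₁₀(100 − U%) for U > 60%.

Drainage path length: H_d = H = 7.8 m (single drainage).
T_v = c_v·t/H_d² = 6.9×0.38/7.8² = 0.043097.
T_v = 0.043097 corresponds to the U ≤ 60% branch:
U = √(4T_v/π) = 0.2342

U ≈ 23.4 %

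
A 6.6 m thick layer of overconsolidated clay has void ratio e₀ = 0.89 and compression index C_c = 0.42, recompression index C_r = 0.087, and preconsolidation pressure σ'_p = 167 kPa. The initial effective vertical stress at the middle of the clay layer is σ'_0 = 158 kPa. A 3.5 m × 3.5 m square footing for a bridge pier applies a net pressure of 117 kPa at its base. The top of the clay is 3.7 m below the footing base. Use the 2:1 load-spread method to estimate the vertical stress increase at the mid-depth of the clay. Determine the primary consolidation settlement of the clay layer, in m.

Mid-depth of clay below the footing base: z = 3.7 + 6.6/2 = 7 m.
Stress increase at mid-clay by the 2:1 spreading method:
Δσ = qBL/((B+z)(L+z)) = 117×3.5×3.5/((3.5+7)(3.5+7)) = 13 kPa
Final effective stress: σ'_f = 158 + 13 = 171 kPa.
σ'_f = 171 > σ'_p = 167 kPa, so the stress path crosses the preconsolidation pressure — recompression up to σ'_p, then virgin compression beyond:
S_c = H/(1+e₀)·[C_r·log₁₀(σ'_p/σ'_0) + C_c·log₁₀(σ'_f/σ'_p)]
    = 6.6/1.89 × [0.087×log₁₀(167/158) + 0.42×log₁₀(171/167)]
    = 3.4921 × [0.0020932 + 0.0043174] = 0.02239 m

S_c ≈ 0.0224 m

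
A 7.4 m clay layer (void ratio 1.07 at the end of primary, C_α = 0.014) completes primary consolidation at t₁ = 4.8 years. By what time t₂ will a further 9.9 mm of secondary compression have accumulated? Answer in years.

S_s = C_α·H/(1+e_p)·log₁₀(t₂/t₁) ⇒ log₁₀(t₂/t₁) = S_s·(1+e_p)/(C_α·H).
log₁₀(t₂/t₁) = 0.0099 × (1+1.07) / (0.014×7.4) = 0.1978
t₂ = t₁ × 10^0.1978 = 4.8 × 1.577 = 7.569 years

t₂ ≈ 7.57 years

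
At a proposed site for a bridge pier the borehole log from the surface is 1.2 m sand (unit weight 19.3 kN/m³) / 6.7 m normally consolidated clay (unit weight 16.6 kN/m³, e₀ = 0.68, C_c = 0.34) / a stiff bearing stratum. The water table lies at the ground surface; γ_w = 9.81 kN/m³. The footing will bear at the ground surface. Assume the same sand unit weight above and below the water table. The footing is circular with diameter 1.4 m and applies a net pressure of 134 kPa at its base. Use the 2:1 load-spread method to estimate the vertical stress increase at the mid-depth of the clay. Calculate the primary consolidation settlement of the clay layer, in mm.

S_c ≈ 116 mm

Mid-depth of clay below the ground surface: z = 1.2 + 6.7/2 = 4.55 m.
Total vertical stress at mid-clay: σ_v = 19.3×1.2 + 16.6×3.35 = 78.77 kPa.
Pore pressure: u = 9.81×(4.55 − 0) = 44.636 kPa.
Initial effective stress: σ'_0 = σ_v − u = 78.77 − 44.636 = 34.134 kPa.
Stress increase at mid-clay by the 2:1 spreading method:
Δσ ≈ qD²/(D+z)² = 134×1.4²/(1.4+4.55)² = 7.4187 kPa
Final effective stress: σ'_f = σ'_0 + Δσ = 34.134 + 7.4187 = 41.553 kPa.
Normally consolidated clay, so the full stress increment lies on the virgin compression line:
S_c = C_c·H/(1+e₀)·log₁₀(σ'_f/σ'_0) = 0.34×6.7/(1+0.68)×log₁₀(41.553/34.134)
    = 1.356 × 0.085415 = 0.1158 m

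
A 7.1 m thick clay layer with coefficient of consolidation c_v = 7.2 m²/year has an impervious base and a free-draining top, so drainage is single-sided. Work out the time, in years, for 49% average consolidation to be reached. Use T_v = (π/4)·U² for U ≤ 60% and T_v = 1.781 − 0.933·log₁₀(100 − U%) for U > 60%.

t ≈ 1.32 years

Drainage path length: H_d = H = 7.1 m (single drainage).
U ≤ 60%: T_v = (π/4)·U² = (π/4)×0.49² = 0.18857.
t = T_v·H_d²/c_v = 0.18857×7.1²/7.2 = 1.32 years.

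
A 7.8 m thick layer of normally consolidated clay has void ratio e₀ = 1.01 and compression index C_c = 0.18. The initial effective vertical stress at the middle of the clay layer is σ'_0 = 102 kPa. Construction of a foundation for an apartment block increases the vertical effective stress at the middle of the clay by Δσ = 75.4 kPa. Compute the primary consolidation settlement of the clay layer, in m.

Final effective stress: σ'_f = σ'_0 + Δσ = 102 + 75.4 = 177.4 kPa.
Normally consolidated clay, so the full stress increment lies on the virgin compression line:
S_c = C_c·H/(1+e₀)·log₁₀(σ'_f/σ'_0) = 0.18×7.8/(1+1.01)×log₁₀(177.4/102)
    = 0.69851 × 0.24035 = 0.1679 m

S_c ≈ 0.168 m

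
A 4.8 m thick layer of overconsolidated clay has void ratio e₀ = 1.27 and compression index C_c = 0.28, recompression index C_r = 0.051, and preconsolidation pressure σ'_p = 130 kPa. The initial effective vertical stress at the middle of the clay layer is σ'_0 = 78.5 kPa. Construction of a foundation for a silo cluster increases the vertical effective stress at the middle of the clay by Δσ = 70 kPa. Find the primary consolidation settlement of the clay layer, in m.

S_c ≈ 0.0578 m

Final effective stress: σ'_f = 78.5 + 70 = 148.5 kPa.
σ'_f = 148.5 > σ'_p = 130 kPa, so the stress path crosses the preconsolidation pressure — recompression up to σ'_p, then virgin compression beyond:
S_c = H/(1+e₀)·[C_r·log₁₀(σ'_p/σ'_0) + C_c·log₁₀(σ'_f/σ'_p)]
    = 4.8/2.27 × [0.051×log₁₀(130/78.5) + 0.28×log₁₀(148.5/130)]
    = 2.1145 × [0.011173 + 0.016179] = 0.05784 m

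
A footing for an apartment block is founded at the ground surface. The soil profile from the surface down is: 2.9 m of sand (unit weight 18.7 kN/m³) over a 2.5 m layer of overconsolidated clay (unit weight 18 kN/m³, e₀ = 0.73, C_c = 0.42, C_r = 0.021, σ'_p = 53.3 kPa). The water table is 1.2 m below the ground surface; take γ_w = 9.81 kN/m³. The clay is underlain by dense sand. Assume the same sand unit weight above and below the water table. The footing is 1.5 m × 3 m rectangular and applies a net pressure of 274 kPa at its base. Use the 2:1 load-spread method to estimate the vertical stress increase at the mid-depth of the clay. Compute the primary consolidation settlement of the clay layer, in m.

Mid-depth of clay below the ground surface: z = 2.9 + 2.5/2 = 4.15 m.
Total vertical stress at mid-clay: σ_v = 18.7×2.9 + 18×1.25 = 76.73 kPa.
Pore pressure: u = 9.81×(4.15 − 1.2) = 28.94 kPa.
Initial effective stress: σ'_0 = σ_v − u = 76.73 − 28.94 = 47.79 kPa.
Stress increase at mid-clay by the 2:1 spreading method:
Δσ = qBL/((B+z)(L+z)) = 274×1.5×3/((1.5+4.15)(3+4.15)) = 30.522 kPa
Final effective stress: σ'_f = 47.79 + 30.522 = 78.312 kPa.
σ'_f = 78.312 > σ'_p = 53.3 kPa, so the stress path crosses the preconsolidation pressure — recompression up to σ'_p, then virgin compression beyond:
S_c = H/(1+e₀)·[C_r·log₁₀(σ'_p/σ'_0) + C_c·log₁₀(σ'_f/σ'_p)]
    = 2.5/1.73 × [0.021×log₁₀(53.3/47.79) + 0.42×log₁₀(78.312/53.3)]
    = 1.4451 × [0.00099519 + 0.070182] = 0.1029 m

S_c ≈ 0.103 m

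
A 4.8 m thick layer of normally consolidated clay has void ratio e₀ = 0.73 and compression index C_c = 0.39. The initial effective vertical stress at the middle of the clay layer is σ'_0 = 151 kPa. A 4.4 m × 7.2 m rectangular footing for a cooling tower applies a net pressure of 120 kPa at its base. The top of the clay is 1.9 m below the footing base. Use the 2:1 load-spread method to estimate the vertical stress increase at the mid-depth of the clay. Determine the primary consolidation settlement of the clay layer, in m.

S_c ≈ 0.105 m

Mid-depth of clay below the footing base: z = 1.9 + 4.8/2 = 4.3 m.
Stress increase at mid-clay by the 2:1 spreading method:
Δσ = qBL/((B+z)(L+z)) = 120×4.4×7.2/((4.4+4.3)(7.2+4.3)) = 37.997 kPa
Final effective stress: σ'_f = σ'_0 + Δσ = 151 + 37.997 = 189 kPa.
Normally consolidated clay, so the full stress increment lies on the virgin compression line:
S_c = C_c·H/(1+e₀)·log₁₀(σ'_f/σ'_0) = 0.39×4.8/(1+0.73)×log₁₀(189/151)
    = 1.0821 × 0.097485 = 0.1055 m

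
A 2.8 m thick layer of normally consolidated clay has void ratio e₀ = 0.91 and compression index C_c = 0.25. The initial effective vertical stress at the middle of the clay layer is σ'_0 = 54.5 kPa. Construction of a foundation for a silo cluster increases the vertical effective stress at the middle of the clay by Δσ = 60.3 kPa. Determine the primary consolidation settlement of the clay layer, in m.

S_c ≈ 0.119 m

Final effective stress: σ'_f = σ'_0 + Δσ = 54.5 + 60.3 = 114.8 kPa.
Normally consolidated clay, so the full stress increment lies on the virgin compression line:
S_c = C_c·H/(1+e₀)·log₁₀(σ'_f/σ'_0) = 0.25×2.8/(1+0.91)×log₁₀(114.8/54.5)
    = 0.36649 × 0.32355 = 0.1186 m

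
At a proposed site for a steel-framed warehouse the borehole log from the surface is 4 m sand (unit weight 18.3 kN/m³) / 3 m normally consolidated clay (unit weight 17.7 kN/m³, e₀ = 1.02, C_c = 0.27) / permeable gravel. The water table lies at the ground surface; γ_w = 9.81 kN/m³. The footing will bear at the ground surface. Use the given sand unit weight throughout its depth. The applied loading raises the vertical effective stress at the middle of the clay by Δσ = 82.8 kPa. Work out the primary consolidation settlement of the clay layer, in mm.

S_c ≈ 180 mm

Mid-depth of clay below the ground surface: z = 4 + 3/2 = 5.5 m.
Total vertical stress at mid-clay: σ_v = 18.3×4 + 17.7×1.5 = 99.75 kPa.
Pore pressure: u = 9.81×(5.5 − 0) = 53.955 kPa.
Initial effective stress: σ'_0 = σ_v − u = 99.75 − 53.955 = 45.795 kPa.
Final effective stress: σ'_f = σ'_0 + Δσ = 45.795 + 82.8 = 128.59 kPa.
Normally consolidated clay, so the full stress increment lies on the virgin compression line:
S_c = C_c·H/(1+e₀)·log₁₀(σ'_f/σ'_0) = 0.27×3/(1+1.02)×log₁₀(128.59/45.795)
    = 0.40099 × 0.44839 = 0.1798 m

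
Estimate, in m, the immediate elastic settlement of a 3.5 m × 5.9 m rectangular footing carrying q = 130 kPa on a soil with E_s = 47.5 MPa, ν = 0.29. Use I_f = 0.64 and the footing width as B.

S_e ≈ 0.00561 m

Immediate (elastic) settlement: S_e = q·B·(1−ν²)/E_s · I_f.
E_s = 47.5 MPa = 47500 kPa.
S_e = 130 × 3.5 × (1 − 0.29²) / 47500 × 0.64
    = 130 × 3.5 × 0.9159 / 47500 × 0.64
    = 0.005615 m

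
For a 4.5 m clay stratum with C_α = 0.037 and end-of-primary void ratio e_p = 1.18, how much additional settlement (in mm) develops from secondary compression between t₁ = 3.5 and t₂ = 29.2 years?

Secondary compression: S_s = C_α·H/(1+e_p)·log₁₀(t₂/t₁)
S_s = 0.037×4.5/(1+1.18)×log₁₀(29.2/3.5)
    = 0.07638 × 0.9213 = 0.07037 m

S_s ≈ 70.4 mm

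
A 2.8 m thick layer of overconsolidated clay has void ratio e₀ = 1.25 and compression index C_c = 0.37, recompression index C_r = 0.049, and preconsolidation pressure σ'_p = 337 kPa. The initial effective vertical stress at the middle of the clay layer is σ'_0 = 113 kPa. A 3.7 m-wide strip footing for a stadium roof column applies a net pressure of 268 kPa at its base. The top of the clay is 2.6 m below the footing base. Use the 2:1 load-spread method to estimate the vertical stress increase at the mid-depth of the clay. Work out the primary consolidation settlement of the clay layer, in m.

Mid-depth of clay below the footing base: z = 2.6 + 2.8/2 = 4 m.
Stress increase at mid-clay by the 2:1 spreading method:
Δσ = qB/(B+z) = 268×3.7/(3.7+4) = 128.78 kPa
Final effective stress: σ'_f = 113 + 128.78 = 241.78 kPa.
σ'_f = 241.78 ≤ σ'_p = 337 kPa, so the clay remains overconsolidated and only the recompression index applies:
S_c = C_r·H/(1+e₀)·log₁₀(σ'_f/σ'_0) = 0.049×2.8/2.25×log₁₀(241.78/113)
    = 0.060976 × 0.33034 = 0.02014 m

S_c ≈ 0.0201 m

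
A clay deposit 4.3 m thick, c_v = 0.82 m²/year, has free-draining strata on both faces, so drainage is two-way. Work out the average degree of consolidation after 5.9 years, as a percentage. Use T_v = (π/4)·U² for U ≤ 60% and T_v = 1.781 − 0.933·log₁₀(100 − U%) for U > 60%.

U ≈ 93.9 %

Drainage path length: H_d = H/2 = 2.15 m (double drainage).
T_v = c_v·t/H_d² = 0.82×5.9/2.15² = 1.0466.
T_v = 1.0466 corresponds to the U > 60% branch:
U = 1 − 10^((1.781 − T_v)/0.933)/100 = 0.9387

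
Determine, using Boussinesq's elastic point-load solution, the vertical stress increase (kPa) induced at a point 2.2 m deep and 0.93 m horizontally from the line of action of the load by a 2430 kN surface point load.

Δσ_z ≈ 159 kPa

Boussinesq vertical stress below a point load on an elastic half-space:
Δσ_z = 3P/(2πz²) · [1 + (r/z)²]^(−5/2)
r/z = 0.93/2.2 = 0.42273; [1+(r/z)²]^(−5/2) = 0.66297.
Δσ_z = 3×2430/(2π×2.2²) × 0.66297 = 239.72 × 0.66297 = 158.9 kPa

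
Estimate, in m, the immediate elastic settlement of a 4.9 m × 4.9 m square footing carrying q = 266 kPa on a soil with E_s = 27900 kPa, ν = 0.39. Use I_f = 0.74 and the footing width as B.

S_e ≈ 0.0293 m

Immediate (elastic) settlement: S_e = q·B·(1−ν²)/E_s · I_f.
S_e = 266 × 4.9 × (1 − 0.39²) / 27900 × 0.74
    = 266 × 4.9 × 0.8479 / 27900 × 0.74
    = 0.02931 m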